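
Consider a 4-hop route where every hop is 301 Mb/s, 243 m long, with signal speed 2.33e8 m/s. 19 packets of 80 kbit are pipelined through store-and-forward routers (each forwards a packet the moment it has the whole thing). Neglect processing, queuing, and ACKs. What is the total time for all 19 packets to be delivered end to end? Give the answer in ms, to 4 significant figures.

5.851 ms

Per-hop transmission t_tx = L/R = 80000/301000000 = 0.265781 ms.
Per-hop propagation t_prop = 243/233000000 = 0.00104292 ms.
Pipeline fill: first packet needs 4·t_tx to clear all hops; remaining 18 packets each add one t_tx.
Total = (4+19-1)·t_tx + 4·t_prop = 22·0.265781 + 4·0.00104292 = 5.851 ms.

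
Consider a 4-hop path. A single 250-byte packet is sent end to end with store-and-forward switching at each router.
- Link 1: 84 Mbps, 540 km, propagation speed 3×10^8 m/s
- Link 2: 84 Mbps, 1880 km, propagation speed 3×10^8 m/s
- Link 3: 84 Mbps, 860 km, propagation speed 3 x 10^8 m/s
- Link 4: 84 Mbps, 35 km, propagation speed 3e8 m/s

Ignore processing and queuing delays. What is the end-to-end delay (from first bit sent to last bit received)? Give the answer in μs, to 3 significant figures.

L = 250 × 8 = 2000 bits.
Transmission delay per hop = L/R = 2000/84000000 = 23.8095 μs; 4 hops → 95.2381 μs.
Propagation delays (d/s per hop): 1800, 6266.67, 2866.67, 116.667 μs; sum = 11050 μs.
End-to-end = 11100 μs.

11100 μs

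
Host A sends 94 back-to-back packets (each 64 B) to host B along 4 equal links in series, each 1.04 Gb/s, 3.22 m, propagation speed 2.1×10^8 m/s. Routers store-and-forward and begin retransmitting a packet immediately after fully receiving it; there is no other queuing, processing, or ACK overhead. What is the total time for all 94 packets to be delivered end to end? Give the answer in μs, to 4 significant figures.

Per-hop transmission t_tx = L/R = 512/1040000000 = 0.492308 μs.
Per-hop propagation t_prop = 3.22/210000000 = 0.0153333 μs.
Pipeline fill: first packet needs 4·t_tx to clear all hops; remaining 93 packets each add one t_tx.
Total = (4+94-1)·t_tx + 4·t_prop = 97·0.492308 + 4·0.0153333 = 47.82 μs.

47.82 μs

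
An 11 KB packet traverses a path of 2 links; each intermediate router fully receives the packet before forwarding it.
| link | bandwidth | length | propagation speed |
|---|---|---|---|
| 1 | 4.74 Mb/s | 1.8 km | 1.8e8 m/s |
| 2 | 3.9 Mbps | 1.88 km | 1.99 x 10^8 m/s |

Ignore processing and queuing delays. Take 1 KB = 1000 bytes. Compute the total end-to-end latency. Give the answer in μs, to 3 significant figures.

41100 μs

L = 88000 bits.
Transmission delays (L/R per hop): 18565.4, 22564.1 μs; sum = 41129.5 μs.
Propagation delays (d/s per hop): 10, 9.44724 μs; sum = 19.4472 μs.
End-to-end = 41100 μs.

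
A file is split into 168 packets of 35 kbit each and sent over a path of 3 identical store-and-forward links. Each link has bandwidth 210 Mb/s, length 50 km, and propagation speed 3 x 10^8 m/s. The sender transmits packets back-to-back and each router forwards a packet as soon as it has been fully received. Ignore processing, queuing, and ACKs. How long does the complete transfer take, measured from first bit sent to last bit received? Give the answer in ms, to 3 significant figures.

Per-hop transmission t_tx = L/R = 35000/210000000 = 0.166667 ms.
Per-hop propagation t_prop = 50000/300000000 = 0.166667 ms.
Pipeline fill: first packet needs 3·t_tx to clear all hops; remaining 167 packets each add one t_tx.
Total = (3+168-1)·t_tx + 3·t_prop = 170·0.166667 + 3·0.166667 = 28.8 ms.

28.8 ms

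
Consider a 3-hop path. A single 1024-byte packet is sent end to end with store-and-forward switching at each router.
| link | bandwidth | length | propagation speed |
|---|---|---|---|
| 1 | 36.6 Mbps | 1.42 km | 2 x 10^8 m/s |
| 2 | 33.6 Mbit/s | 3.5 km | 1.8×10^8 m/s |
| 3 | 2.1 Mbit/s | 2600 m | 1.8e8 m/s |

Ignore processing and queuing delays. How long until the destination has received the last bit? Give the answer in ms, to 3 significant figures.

L = 1024 × 8 = 8192 bits.
Transmission delays (L/R per hop): 0.223825, 0.24381, 3.90095 ms; sum = 4.36859 ms.
Propagation delays (d/s per hop): 0.0071, 0.0194444, 0.0144444 ms; sum = 0.0409889 ms.
End-to-end = 4.41 ms.

4.41 ms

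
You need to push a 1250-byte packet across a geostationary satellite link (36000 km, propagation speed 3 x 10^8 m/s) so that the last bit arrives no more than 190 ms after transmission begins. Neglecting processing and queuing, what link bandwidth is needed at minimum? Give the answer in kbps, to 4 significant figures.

142.9 kbps

L = 10000 bits.
Propagation delay = 36000000 / 300000000 = 120 ms.
Transmission budget = 190 − 120 = 70 ms.
R ≥ L / t_tx = 10000 bits / 0.07 s = 142.9 kbps.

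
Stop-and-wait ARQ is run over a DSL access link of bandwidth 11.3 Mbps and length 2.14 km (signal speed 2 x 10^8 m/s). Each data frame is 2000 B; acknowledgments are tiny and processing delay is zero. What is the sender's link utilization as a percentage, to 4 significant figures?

t_tx = L/R = 16000/11300000 = 0.00141593 s.
t_prop = 2140/200000000 = 1.07e-05 s; RTT = 2.14e-05 s.
Cycle = t_tx + RTT = 0.00143733 s.
Utilization = t_tx / cycle = 0.00141593/0.00143733 = 98.51 %.

98.51 %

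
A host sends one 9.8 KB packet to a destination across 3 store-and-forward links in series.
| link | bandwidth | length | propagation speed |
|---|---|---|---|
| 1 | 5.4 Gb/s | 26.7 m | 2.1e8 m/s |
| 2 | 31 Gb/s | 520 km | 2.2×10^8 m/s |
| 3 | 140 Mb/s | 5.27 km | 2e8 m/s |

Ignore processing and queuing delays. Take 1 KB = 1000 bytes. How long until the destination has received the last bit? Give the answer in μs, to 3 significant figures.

L = 78400 bits.
Transmission delays (L/R per hop): 14.5185, 2.52903, 560 μs; sum = 577.048 μs.
Propagation delays (d/s per hop): 0.127143, 2363.64, 26.35 μs; sum = 2390.11 μs.
End-to-end = 2970 μs.

2970 μs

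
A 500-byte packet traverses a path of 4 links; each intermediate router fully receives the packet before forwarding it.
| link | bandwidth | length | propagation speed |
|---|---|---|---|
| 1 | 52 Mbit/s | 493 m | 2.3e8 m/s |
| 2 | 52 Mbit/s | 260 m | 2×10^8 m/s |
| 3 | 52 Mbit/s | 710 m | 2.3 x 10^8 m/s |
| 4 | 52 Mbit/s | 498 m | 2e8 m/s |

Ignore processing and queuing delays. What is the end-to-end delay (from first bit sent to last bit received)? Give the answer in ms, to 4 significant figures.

L = 500 × 8 = 4000 bits.
Transmission delay per hop = L/R = 4000/52000000 = 0.0769231 ms; 4 hops → 0.307692 ms.
Propagation delays (d/s per hop): 0.00214348, 0.0013, 0.00308696, 0.00249 ms; sum = 0.00902043 ms.
End-to-end = 0.3167 ms.

0.3167 ms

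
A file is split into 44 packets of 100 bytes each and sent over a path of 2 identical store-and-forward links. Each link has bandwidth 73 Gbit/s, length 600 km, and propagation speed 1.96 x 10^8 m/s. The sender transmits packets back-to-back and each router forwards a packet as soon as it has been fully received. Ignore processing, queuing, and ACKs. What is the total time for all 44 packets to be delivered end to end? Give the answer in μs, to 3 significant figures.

6120 μs

Per-hop transmission t_tx = L/R = 800/73000000000 = 0.0109589 μs.
Per-hop propagation t_prop = 600000/196000000 = 3061.22 μs.
Pipeline fill: first packet needs 2·t_tx to clear all hops; remaining 43 packets each add one t_tx.
Total = (2+44-1)·t_tx + 2·t_prop = 45·0.0109589 + 2·3061.22 = 6120 μs.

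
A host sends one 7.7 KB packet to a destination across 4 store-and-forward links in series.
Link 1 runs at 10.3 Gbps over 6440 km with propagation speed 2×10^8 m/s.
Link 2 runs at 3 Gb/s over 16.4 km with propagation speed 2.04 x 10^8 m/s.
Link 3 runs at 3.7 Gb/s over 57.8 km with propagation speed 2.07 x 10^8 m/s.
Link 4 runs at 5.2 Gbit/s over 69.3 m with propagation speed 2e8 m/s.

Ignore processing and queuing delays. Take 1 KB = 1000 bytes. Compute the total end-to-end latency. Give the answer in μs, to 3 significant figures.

32600 μs

L = 61600 bits.
Transmission delays (L/R per hop): 5.98058, 20.5333, 16.6486, 11.8462 μs; sum = 55.0087 μs.
Propagation delays (d/s per hop): 32200, 80.3922, 279.227, 0.3465 μs; sum = 32560 μs.
End-to-end = 32600 μs.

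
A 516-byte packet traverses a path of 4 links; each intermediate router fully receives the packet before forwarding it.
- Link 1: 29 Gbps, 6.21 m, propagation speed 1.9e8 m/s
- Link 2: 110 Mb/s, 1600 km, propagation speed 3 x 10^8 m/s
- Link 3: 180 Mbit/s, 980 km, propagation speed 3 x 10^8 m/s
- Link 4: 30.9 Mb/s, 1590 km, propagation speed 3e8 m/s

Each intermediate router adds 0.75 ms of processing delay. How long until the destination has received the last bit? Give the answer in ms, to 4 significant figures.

L = 516 × 8 = 4128 bits.
Transmission delays (L/R per hop): 0.000142345, 0.0375273, 0.0229333, 0.133592 ms; sum = 0.194195 ms.
Propagation delays (d/s per hop): 3.26842e-05, 5.33333, 3.26667, 5.3 ms; sum = 13.9 ms.
Processing at 3 router(s): 3 × 0.75 ms = 2.25 ms.
End-to-end = 16.34 ms.

16.34 ms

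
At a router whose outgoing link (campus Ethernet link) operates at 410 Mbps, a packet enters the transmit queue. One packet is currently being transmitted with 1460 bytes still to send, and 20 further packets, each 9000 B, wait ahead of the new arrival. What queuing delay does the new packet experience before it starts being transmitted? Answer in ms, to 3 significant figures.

3.54 ms

Each queued packet: L/R = 72000/410000000 = 0.17561 ms.
20 queued → 3.5122 ms.
Plus remaining 11680 bits of current packet: 0.0284878 ms.
Queuing delay = 3.54 ms.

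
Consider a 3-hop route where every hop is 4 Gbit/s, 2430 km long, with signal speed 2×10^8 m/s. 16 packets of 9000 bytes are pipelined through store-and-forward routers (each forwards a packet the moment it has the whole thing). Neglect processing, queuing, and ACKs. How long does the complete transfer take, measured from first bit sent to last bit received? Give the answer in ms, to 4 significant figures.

36.77 ms

Per-hop transmission t_tx = L/R = 72000/4000000000 = 0.018 ms.
Per-hop propagation t_prop = 2430000/200000000 = 12.15 ms.
Pipeline fill: first packet needs 3·t_tx to clear all hops; remaining 15 packets each add one t_tx.
Total = (3+16-1)·t_tx + 3·t_prop = 18·0.018 + 3·12.15 = 36.77 ms.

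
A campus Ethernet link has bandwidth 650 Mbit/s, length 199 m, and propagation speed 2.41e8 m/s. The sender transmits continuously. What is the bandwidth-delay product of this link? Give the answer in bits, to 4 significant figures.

536.7 bits

Propagation delay = 199 / 241000000 = 8.25726e-07 s.
BDP = R × t_prop = 650000000 × 8.25726e-07 = 536.722 bits.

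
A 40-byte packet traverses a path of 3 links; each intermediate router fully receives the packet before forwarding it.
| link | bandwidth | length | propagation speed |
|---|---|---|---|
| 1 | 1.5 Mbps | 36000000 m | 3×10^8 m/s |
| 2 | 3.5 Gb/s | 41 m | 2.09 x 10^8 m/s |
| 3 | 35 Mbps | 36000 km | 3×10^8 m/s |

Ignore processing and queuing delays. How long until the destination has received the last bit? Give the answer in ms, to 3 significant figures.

240 ms

L = 40 × 8 = 320 bits.
Transmission delays (L/R per hop): 0.213333, 9.14286e-05, 0.00914286 ms; sum = 0.222568 ms.
Propagation delays (d/s per hop): 120, 0.000196172, 120 ms; sum = 240 ms.
End-to-end = 240 ms.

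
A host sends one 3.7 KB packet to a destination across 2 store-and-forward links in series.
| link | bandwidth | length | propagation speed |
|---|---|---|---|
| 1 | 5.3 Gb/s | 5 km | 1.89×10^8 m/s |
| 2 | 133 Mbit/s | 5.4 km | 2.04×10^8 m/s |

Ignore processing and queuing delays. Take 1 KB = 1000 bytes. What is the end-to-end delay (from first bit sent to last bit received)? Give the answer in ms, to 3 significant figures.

0.281 ms

L = 29600 bits.
Transmission delays (L/R per hop): 0.00558491, 0.222556 ms; sum = 0.228141 ms.
Propagation delays (d/s per hop): 0.026455, 0.0264706 ms; sum = 0.0529256 ms.
End-to-end = 0.281 ms.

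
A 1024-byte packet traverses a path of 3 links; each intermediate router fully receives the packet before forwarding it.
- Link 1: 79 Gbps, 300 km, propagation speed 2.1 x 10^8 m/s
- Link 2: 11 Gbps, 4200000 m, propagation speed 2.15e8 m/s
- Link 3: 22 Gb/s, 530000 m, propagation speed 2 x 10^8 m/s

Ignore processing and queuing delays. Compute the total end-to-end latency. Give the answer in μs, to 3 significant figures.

L = 1024 × 8 = 8192 bits.
Transmission delays (L/R per hop): 0.103696, 0.744727, 0.372364 μs; sum = 1.22079 μs.
Propagation delays (d/s per hop): 1428.57, 19534.9, 2650 μs; sum = 23613.5 μs.
End-to-end = 23600 μs.

23600 μs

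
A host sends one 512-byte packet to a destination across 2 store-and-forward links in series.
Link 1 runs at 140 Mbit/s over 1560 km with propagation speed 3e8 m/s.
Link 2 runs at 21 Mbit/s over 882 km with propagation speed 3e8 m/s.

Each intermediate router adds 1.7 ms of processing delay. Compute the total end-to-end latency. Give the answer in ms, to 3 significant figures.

L = 512 × 8 = 4096 bits.
Transmission delays (L/R per hop): 0.0292571, 0.195048 ms; sum = 0.224305 ms.
Propagation delays (d/s per hop): 5.2, 2.94 ms; sum = 8.14 ms.
Processing at 1 router(s): 1 × 1.7 ms = 1.7 ms.
End-to-end = 10.1 ms.

10.1 ms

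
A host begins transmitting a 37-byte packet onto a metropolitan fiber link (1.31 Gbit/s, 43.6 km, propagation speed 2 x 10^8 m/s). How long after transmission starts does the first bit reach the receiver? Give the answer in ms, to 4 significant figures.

0.2180 ms

First bit experiences only propagation delay: d/s = 43600/200000000 = 0.2180 ms.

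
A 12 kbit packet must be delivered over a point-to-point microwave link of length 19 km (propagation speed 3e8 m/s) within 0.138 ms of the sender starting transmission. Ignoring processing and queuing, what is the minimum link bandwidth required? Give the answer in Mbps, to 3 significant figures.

Propagation delay = 19000 / 300000000 = 0.0633333 ms.
Transmission budget = 0.138 − 0.0633333 = 0.0746667 ms.
R ≥ L / t_tx = 12000 bits / 7.46667e-05 s = 161 Mbps.

161 Mbps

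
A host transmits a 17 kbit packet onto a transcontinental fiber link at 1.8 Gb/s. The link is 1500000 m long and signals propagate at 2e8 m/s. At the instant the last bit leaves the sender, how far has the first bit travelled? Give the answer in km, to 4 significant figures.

t_tx = L/R = 17000/1800000000 = 9.44444e-06 s.
Distance = s × t_tx = 200000000 × 9.44444e-06 = 1.889 km.

1.889 km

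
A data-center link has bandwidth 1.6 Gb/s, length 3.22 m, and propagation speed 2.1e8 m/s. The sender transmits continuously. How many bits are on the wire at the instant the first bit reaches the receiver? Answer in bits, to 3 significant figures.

Propagation delay = 3.22 / 210000000 = 1.53333e-08 s.
BDP = R × t_prop = 1600000000 × 1.53333e-08 = 24.5333 bits.

24.5 bits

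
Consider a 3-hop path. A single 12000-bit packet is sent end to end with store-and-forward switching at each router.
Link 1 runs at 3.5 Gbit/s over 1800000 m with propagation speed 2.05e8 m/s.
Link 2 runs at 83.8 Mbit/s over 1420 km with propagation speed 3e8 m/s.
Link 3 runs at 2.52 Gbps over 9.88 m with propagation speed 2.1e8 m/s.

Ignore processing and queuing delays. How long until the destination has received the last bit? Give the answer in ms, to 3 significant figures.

Transmission delays (L/R per hop): 0.00342857, 0.143198, 0.0047619 ms; sum = 0.151389 ms.
Propagation delays (d/s per hop): 8.78049, 4.73333, 4.70476e-05 ms; sum = 13.5139 ms.
End-to-end = 13.7 ms.

13.7 ms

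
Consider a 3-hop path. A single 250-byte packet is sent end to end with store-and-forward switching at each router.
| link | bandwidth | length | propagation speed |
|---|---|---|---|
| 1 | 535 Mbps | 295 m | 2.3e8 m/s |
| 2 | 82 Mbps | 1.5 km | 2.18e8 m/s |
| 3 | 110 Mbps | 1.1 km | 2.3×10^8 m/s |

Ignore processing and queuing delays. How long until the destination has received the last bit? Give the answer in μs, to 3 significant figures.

59.3 μs

L = 250 × 8 = 2000 bits.
Transmission delays (L/R per hop): 3.73832, 24.3902, 18.1818 μs; sum = 46.3104 μs.
Propagation delays (d/s per hop): 1.28261, 6.88073, 4.78261 μs; sum = 12.946 μs.
End-to-end = 59.3 μs.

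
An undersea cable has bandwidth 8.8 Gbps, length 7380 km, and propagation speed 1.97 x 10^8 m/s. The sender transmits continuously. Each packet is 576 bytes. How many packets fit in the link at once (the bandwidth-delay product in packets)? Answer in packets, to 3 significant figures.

71500 packets

Propagation delay = 7380000 / 197000000 = 0.0374619 s.
BDP = R × t_prop = 8800000000 × 0.0374619 = 329665000 bits.
In packets of 4608 bits: 71500 packets.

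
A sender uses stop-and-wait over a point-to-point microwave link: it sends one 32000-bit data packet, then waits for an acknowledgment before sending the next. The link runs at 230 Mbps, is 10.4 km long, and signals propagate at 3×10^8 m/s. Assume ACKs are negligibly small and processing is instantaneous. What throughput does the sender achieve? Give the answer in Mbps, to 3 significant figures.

t_tx = L/R = 32000/230000000 = 0.00013913 s.
t_prop = 10400/300000000 = 3.46667e-05 s; RTT = 6.93333e-05 s.
Cycle = t_tx + RTT = 0.000208464 s.
Throughput = L / cycle = 32000 / 0.000208464 = 154 Mbps.

154 Mbps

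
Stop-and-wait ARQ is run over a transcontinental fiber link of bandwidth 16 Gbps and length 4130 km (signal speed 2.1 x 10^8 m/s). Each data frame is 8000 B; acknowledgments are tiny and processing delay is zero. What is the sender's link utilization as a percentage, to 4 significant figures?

0.01017 %

t_tx = L/R = 64000/16000000000 = 4e-06 s.
t_prop = 4130000/210000000 = 0.0196667 s; RTT = 0.0393333 s.
Cycle = t_tx + RTT = 0.0393373 s.
Utilization = t_tx / cycle = 4e-06/0.0393373 = 0.01017 %.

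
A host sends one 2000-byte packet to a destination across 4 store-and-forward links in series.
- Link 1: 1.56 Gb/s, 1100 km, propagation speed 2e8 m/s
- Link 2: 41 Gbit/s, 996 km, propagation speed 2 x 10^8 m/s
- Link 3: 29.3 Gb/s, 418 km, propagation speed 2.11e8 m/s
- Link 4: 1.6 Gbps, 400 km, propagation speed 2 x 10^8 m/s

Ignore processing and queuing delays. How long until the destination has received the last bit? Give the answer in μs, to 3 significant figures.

14500 μs

L = 2000 × 8 = 16000 bits.
Transmission delays (L/R per hop): 10.2564, 0.390244, 0.546075, 10 μs; sum = 21.1927 μs.
Propagation delays (d/s per hop): 5500, 4980, 1981.04, 2000 μs; sum = 14461 μs.
End-to-end = 14500 μs.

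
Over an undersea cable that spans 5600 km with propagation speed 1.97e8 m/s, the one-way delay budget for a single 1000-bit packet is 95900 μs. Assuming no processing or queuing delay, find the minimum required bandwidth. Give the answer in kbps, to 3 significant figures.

Propagation delay = 5600000 / 197000000 = 28426.4 μs.
Transmission budget = 95900 − 28426.4 = 67473.6 μs.
R ≥ L / t_tx = 1000 bits / 0.0674736 s = 14.8 kbps.

14.8 kbps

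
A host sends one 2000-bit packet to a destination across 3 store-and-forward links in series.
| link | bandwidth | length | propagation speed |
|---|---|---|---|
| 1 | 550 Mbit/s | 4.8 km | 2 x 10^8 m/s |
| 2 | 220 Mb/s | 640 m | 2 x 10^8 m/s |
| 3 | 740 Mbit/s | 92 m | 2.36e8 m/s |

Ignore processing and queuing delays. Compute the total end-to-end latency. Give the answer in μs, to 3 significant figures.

Transmission delays (L/R per hop): 3.63636, 9.09091, 2.7027 μs; sum = 15.43 μs.
Propagation delays (d/s per hop): 24, 3.2, 0.389831 μs; sum = 27.5898 μs.
End-to-end = 43.0 μs.

43.0 μs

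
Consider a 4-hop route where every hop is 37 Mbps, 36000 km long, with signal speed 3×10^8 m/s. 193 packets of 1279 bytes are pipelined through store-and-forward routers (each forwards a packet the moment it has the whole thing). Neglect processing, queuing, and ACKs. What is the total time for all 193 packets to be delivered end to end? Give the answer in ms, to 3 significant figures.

Per-hop transmission t_tx = L/R = 10232/37000000 = 0.276541 ms.
Per-hop propagation t_prop = 36000000/300000000 = 120 ms.
Pipeline fill: first packet needs 4·t_tx to clear all hops; remaining 192 packets each add one t_tx.
Total = (4+193-1)·t_tx + 4·t_prop = 196·0.276541 + 4·120 = 534 ms.

534 ms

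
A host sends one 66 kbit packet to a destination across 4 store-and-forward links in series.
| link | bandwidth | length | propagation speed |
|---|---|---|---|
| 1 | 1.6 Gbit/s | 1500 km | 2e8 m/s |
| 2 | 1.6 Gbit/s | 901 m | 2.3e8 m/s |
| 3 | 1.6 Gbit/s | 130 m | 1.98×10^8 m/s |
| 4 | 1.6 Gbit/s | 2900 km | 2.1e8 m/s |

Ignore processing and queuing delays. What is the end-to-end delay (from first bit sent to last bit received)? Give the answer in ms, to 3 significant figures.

21.5 ms

L = 66000 bits.
Transmission delay per hop = L/R = 66000/1600000000 = 0.04125 ms; 4 hops → 0.165 ms.
Propagation delays (d/s per hop): 7.5, 0.00391739, 0.000656566, 13.8095 ms; sum = 21.3141 ms.
End-to-end = 21.5 ms.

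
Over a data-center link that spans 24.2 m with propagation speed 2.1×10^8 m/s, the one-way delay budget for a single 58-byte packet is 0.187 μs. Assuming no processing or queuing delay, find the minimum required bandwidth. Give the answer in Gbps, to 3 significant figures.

L = 464 bits.
Propagation delay = 24.2 / 210000000 = 0.115238 μs.
Transmission budget = 0.187 − 0.115238 = 0.0717619 μs.
R ≥ L / t_tx = 464 bits / 7.17619e-08 s = 6.47 Gbps.

6.47 Gbps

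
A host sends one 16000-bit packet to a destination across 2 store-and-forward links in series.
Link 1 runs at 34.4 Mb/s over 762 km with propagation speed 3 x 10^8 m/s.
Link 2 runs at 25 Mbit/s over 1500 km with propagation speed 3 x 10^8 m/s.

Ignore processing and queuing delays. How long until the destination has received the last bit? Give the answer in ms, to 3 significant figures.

Transmission delays (L/R per hop): 0.465116, 0.64 ms; sum = 1.10512 ms.
Propagation delays (d/s per hop): 2.54, 5 ms; sum = 7.54 ms.
End-to-end = 8.65 ms.

8.65 ms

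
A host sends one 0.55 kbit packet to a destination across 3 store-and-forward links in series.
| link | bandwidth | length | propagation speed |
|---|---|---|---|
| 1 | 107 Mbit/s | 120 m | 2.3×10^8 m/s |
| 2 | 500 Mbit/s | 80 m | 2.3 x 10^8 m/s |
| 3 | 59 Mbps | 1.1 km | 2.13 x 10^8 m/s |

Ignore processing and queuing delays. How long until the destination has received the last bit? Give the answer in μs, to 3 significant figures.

L = 550 bits.
Transmission delays (L/R per hop): 5.14019, 1.1, 9.32203 μs; sum = 15.5622 μs.
Propagation delays (d/s per hop): 0.521739, 0.347826, 5.16432 μs; sum = 6.03388 μs.
End-to-end = 21.6 μs.

21.6 μs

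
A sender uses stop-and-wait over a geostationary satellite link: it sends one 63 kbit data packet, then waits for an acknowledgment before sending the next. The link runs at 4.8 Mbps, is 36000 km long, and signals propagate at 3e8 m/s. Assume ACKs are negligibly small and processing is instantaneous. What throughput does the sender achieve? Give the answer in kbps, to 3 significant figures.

249 kbps

t_tx = L/R = 63000/4800000 = 0.013125 s.
t_prop = 36000000/300000000 = 0.12 s; RTT = 0.24 s.
Cycle = t_tx + RTT = 0.253125 s.
Throughput = L / cycle = 63000 / 0.253125 = 249 kbps.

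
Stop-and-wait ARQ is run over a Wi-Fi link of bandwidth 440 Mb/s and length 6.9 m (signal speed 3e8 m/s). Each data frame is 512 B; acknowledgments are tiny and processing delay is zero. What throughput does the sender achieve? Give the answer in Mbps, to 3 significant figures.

t_tx = L/R = 4096/440000000 = 9.30909e-06 s.
t_prop = 6.9/300000000 = 2.3e-08 s; RTT = 4.6e-08 s.
Cycle = t_tx + RTT = 9.35509e-06 s.
Throughput = L / cycle = 4096 / 9.35509e-06 = 438 Mbps.

438 Mbps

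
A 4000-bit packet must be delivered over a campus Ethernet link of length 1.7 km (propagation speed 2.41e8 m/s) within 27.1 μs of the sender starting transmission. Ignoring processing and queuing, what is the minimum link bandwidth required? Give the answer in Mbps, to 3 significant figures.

Propagation delay = 1700 / 241000000 = 7.05394 μs.
Transmission budget = 27.1 − 7.05394 = 20.0461 μs.
R ≥ L / t_tx = 4000 bits / 2.00461e-05 s = 200 Mbps.

200 Mbps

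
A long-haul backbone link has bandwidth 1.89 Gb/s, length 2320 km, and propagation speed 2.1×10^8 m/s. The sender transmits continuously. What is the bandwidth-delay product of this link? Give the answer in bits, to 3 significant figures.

20900000 bits

Propagation delay = 2320000 / 210000000 = 0.0110476 s.
BDP = R × t_prop = 1890000000 × 0.0110476 = 20880000 bits.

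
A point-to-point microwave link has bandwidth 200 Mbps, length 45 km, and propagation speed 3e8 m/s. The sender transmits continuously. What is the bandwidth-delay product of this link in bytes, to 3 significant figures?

3750 bytes

Propagation delay = 45000 / 300000000 = 0.00015 s.
BDP = R × t_prop = 200000000 × 0.00015 = 30000 bits.
In bytes: 30000/8 = 3750 bytes.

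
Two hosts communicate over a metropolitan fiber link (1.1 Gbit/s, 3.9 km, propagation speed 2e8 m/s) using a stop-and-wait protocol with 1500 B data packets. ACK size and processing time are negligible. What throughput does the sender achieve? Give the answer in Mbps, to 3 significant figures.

240 Mbps

t_tx = L/R = 12000/1100000000 = 1.09091e-05 s.
t_prop = 3900/200000000 = 1.95e-05 s; RTT = 3.9e-05 s.
Cycle = t_tx + RTT = 4.99091e-05 s.
Throughput = L / cycle = 12000 / 4.99091e-05 = 240 Mbps.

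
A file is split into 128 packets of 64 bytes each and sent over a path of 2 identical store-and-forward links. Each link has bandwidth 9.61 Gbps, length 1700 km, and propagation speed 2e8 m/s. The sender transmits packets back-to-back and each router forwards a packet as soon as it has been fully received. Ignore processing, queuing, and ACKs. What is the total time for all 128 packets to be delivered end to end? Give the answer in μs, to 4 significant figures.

Per-hop transmission t_tx = L/R = 512/9610000000 = 0.0532778 μs.
Per-hop propagation t_prop = 1700000/200000000 = 8500 μs.
Pipeline fill: first packet needs 2·t_tx to clear all hops; remaining 127 packets each add one t_tx.
Total = (2+128-1)·t_tx + 2·t_prop = 129·0.0532778 + 2·8500 = 17010 μs.

17010 μs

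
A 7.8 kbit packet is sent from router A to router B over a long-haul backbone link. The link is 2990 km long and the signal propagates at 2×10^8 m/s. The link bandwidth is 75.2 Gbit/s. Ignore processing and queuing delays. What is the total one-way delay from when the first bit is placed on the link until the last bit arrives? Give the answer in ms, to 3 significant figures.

15.0 ms

L = 7800 bits.
Transmission delay = L/R = 7800 / 75200000000 = 0.000103723 ms.
Propagation delay = d/s = 2990000 m / 200000000 m/s = 14.95 ms.
Total = 15.0 ms.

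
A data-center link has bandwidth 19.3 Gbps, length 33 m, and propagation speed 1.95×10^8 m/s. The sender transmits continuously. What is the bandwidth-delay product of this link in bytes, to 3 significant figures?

Propagation delay = 33 / 195000000 = 1.69231e-07 s.
BDP = R × t_prop = 19300000000 × 1.69231e-07 = 3266.15 bits.
In bytes: 3266.15/8 = 408 bytes.

408 bytes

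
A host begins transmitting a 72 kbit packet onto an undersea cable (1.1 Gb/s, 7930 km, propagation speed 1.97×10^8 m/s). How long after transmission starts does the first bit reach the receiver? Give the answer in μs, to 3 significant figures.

First bit experiences only propagation delay: d/s = 7930000/197000000 = 40300 μs.

40300 μs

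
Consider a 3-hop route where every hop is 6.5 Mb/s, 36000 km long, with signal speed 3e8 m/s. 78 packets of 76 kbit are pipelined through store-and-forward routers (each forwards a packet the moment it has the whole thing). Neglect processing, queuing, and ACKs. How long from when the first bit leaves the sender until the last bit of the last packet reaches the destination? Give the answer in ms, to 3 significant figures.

Per-hop transmission t_tx = L/R = 76000/6500000 = 11.6923 ms.
Per-hop propagation t_prop = 36000000/300000000 = 120 ms.
Pipeline fill: first packet needs 3·t_tx to clear all hops; remaining 77 packets each add one t_tx.
Total = (3+78-1)·t_tx + 3·t_prop = 80·11.6923 + 3·120 = 1300 ms.

1300 ms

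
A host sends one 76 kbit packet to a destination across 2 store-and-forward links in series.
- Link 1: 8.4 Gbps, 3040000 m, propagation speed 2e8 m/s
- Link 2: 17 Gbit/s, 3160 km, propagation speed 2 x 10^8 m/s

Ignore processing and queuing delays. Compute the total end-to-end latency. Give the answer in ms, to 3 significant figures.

31.0 ms

L = 76000 bits.
Transmission delays (L/R per hop): 0.00904762, 0.00447059 ms; sum = 0.0135182 ms.
Propagation delays (d/s per hop): 15.2, 15.8 ms; sum = 31 ms.
End-to-end = 31.0 ms.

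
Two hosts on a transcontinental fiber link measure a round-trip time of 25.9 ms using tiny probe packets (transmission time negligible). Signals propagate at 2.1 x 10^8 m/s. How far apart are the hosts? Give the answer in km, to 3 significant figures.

One-way propagation = RTT/2 = 12.95 ms.
d = s × t = 210000000 × 0.01295 = 2720 km.

2720 km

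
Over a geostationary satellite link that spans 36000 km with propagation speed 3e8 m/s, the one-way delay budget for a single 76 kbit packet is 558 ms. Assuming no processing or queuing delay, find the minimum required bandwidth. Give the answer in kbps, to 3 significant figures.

174 kbps

Propagation delay = 36000000 / 300000000 = 120 ms.
Transmission budget = 558 − 120 = 438 ms.
R ≥ L / t_tx = 76000 bits / 0.438 s = 174 kbps.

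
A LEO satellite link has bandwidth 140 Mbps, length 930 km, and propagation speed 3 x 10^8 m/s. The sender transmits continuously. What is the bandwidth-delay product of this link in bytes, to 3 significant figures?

Propagation delay = 930000 / 300000000 = 0.0031 s.
BDP = R × t_prop = 140000000 × 0.0031 = 434000 bits.
In bytes: 434000/8 = 54300 bytes.

54300 bytes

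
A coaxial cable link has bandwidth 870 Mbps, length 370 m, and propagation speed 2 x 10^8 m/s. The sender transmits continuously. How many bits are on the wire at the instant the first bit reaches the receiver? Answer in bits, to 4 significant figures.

1610 bits

Propagation delay = 370 / 200000000 = 1.85e-06 s.
BDP = R × t_prop = 870000000 × 1.85e-06 = 1609.5 bits.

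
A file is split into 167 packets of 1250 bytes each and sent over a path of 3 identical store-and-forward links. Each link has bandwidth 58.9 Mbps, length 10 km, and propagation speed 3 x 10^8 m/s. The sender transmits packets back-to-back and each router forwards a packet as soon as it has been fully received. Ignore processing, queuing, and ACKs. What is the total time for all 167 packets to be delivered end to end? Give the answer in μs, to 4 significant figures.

28790 μs

Per-hop transmission t_tx = L/R = 10000/58900000 = 169.779 μs.
Per-hop propagation t_prop = 10000/300000000 = 33.3333 μs.
Pipeline fill: first packet needs 3·t_tx to clear all hops; remaining 166 packets each add one t_tx.
Total = (3+167-1)·t_tx + 3·t_prop = 169·169.779 + 3·33.3333 = 28790 μs.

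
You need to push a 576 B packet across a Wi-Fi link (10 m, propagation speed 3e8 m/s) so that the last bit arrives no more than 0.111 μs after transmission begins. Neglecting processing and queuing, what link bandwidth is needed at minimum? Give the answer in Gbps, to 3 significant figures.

59.3 Gbps

L = 4608 bits.
Propagation delay = 10 / 300000000 = 0.0333333 μs.
Transmission budget = 0.111 − 0.0333333 = 0.0776667 μs.
R ≥ L / t_tx = 4608 bits / 7.76667e-08 s = 59.3 Gbps.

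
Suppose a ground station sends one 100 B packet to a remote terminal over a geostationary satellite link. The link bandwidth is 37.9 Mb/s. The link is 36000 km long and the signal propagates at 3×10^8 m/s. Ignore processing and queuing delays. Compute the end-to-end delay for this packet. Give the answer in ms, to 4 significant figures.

L = 100 × 8 = 800 bits.
Transmission delay = L/R = 800 / 37900000 = 0.0211082 ms.
Propagation delay = d/s = 36000000 m / 300000000 m/s = 120 ms.
Total = 120.0 ms.

120.0 ms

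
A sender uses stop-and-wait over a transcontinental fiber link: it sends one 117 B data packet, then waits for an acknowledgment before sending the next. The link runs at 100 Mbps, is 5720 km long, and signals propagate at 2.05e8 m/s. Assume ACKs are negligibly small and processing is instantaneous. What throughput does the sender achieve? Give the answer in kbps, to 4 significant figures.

t_tx = L/R = 936/100000000 = 9.36e-06 s.
t_prop = 5720000/2.05e+08 = 0.0279024 s; RTT = 0.0558049 s.
Cycle = t_tx + RTT = 0.0558142 s.
Throughput = L / cycle = 936 / 0.0558142 = 16.77 kbps.

16.77 kbps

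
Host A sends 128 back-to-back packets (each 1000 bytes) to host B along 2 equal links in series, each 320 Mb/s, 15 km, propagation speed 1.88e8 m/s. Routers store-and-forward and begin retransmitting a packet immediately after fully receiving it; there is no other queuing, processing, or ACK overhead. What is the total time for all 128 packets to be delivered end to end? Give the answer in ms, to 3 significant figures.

Per-hop transmission t_tx = L/R = 8000/320000000 = 0.025 ms.
Per-hop propagation t_prop = 15000/188000000 = 0.0797872 ms.
Pipeline fill: first packet needs 2·t_tx to clear all hops; remaining 127 packets each add one t_tx.
Total = (2+128-1)·t_tx + 2·t_prop = 129·0.025 + 2·0.0797872 = 3.38 ms.

3.38 ms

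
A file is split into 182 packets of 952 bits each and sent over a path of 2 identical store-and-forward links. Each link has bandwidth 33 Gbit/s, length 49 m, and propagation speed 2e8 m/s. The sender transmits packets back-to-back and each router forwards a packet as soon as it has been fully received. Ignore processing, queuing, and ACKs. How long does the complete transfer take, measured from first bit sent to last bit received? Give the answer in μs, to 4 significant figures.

Per-hop transmission t_tx = L/R = 952/33000000000 = 0.0288485 μs.
Per-hop propagation t_prop = 49/200000000 = 0.245 μs.
Pipeline fill: first packet needs 2·t_tx to clear all hops; remaining 181 packets each add one t_tx.
Total = (2+182-1)·t_tx + 2·t_prop = 183·0.0288485 + 2·0.245 = 5.769 μs.

5.769 μs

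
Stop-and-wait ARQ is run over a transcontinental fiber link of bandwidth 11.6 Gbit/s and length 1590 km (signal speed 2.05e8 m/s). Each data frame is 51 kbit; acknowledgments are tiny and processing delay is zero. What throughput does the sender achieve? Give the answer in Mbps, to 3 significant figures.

3.29 Mbps

t_tx = L/R = 51000/11600000000 = 4.39655e-06 s.
t_prop = 1590000/2.05e+08 = 0.0077561 s; RTT = 0.0155122 s.
Cycle = t_tx + RTT = 0.0155166 s.
Throughput = L / cycle = 51000 / 0.0155166 = 3.29 Mbps.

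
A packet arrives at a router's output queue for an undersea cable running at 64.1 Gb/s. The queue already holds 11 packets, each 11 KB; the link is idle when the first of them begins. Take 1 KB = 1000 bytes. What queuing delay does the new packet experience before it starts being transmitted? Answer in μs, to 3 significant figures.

15.1 μs

Each queued packet: L/R = 88000/6.41e+10 = 1.37285 μs.
11 queued → 15.1014 μs.
Queuing delay = 15.1 μs.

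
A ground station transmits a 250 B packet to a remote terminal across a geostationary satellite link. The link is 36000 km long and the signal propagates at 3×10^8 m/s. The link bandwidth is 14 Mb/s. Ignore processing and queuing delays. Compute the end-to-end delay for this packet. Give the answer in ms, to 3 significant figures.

120 ms

L = 250 × 8 = 2000 bits.
Transmission delay = L/R = 2000 / 14000000 = 0.142857 ms.
Propagation delay = d/s = 36000000 m / 300000000 m/s = 120 ms.
Total = 120 ms.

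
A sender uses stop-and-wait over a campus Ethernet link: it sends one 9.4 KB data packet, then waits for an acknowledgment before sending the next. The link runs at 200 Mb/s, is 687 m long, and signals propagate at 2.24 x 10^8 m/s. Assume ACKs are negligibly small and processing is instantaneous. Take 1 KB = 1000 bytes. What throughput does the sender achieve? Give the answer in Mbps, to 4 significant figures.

t_tx = L/R = 75200/200000000 = 0.000376 s.
t_prop = 687/2.24e+08 = 3.06696e-06 s; RTT = 6.13393e-06 s.
Cycle = t_tx + RTT = 0.000382134 s.
Throughput = L / cycle = 75200 / 0.000382134 = 196.8 Mbps.

196.8 Mbps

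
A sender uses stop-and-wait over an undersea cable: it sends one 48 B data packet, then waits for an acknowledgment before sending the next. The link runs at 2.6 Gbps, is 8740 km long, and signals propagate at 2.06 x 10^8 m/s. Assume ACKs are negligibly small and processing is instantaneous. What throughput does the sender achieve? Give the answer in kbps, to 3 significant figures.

4.53 kbps

t_tx = L/R = 384/2600000000 = 1.47692e-07 s.
t_prop = 8740000/206000000 = 0.0424272 s; RTT = 0.0848544 s.
Cycle = t_tx + RTT = 0.0848545 s.
Throughput = L / cycle = 384 / 0.0848545 = 4.53 kbps.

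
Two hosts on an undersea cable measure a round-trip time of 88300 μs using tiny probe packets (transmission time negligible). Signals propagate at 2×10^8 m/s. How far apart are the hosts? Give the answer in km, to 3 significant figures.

8830 km

One-way propagation = RTT/2 = 44150 μs.
d = s × t = 200000000 × 0.04415 = 8830 km.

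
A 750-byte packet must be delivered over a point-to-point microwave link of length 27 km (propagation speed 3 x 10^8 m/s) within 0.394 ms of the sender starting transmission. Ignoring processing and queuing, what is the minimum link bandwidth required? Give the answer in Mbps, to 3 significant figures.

L = 6000 bits.
Propagation delay = 27000 / 300000000 = 0.09 ms.
Transmission budget = 0.394 − 0.09 = 0.304 ms.
R ≥ L / t_tx = 6000 bits / 0.000304 s = 19.7 Mbps.

19.7 Mbps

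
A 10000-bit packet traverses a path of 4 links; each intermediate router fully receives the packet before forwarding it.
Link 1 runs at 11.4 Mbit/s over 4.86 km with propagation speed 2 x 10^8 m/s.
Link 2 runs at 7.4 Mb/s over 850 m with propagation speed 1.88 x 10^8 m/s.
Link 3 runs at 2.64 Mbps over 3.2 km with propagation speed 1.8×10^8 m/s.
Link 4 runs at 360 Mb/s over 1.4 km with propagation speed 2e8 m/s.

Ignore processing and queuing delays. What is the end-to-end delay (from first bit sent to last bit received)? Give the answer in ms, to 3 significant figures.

6.10 ms

Transmission delays (L/R per hop): 0.877193, 1.35135, 3.78788, 0.0277778 ms; sum = 6.0442 ms.
Propagation delays (d/s per hop): 0.0243, 0.00452128, 0.0177778, 0.007 ms; sum = 0.0535991 ms.
End-to-end = 6.10 ms.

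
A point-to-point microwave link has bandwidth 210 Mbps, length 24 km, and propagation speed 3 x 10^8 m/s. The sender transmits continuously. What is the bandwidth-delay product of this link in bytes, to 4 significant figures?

2100 bytes

Propagation delay = 24000 / 300000000 = 8e-05 s.
BDP = R × t_prop = 210000000 × 8e-05 = 16800 bits.
In bytes: 16800/8 = 2100 bytes.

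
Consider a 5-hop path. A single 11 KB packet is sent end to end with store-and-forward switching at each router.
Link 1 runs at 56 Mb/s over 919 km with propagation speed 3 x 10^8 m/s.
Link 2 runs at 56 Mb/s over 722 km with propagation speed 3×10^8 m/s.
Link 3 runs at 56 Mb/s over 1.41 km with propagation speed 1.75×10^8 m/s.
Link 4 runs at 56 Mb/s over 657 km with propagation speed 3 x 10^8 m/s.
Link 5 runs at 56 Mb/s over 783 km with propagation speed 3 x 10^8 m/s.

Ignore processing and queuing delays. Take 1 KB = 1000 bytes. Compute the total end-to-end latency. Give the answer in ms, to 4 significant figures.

18.14 ms

L = 88000 bits.
Transmission delay per hop = L/R = 88000/56000000 = 1.57143 ms; 5 hops → 7.85714 ms.
Propagation delays (d/s per hop): 3.06333, 2.40667, 0.00805714, 2.19, 2.61 ms; sum = 10.2781 ms.
End-to-end = 18.14 ms.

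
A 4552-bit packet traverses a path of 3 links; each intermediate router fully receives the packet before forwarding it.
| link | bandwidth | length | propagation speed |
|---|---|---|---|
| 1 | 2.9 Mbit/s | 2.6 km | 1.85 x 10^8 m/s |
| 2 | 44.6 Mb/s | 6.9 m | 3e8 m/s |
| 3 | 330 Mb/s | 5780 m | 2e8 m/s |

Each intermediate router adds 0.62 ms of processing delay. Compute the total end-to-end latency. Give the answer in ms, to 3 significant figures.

2.97 ms

Transmission delays (L/R per hop): 1.56966, 0.102063, 0.0137939 ms; sum = 1.68551 ms.
Propagation delays (d/s per hop): 0.0140541, 2.3e-05, 0.0289 ms; sum = 0.0429771 ms.
Processing at 2 router(s): 2 × 0.62 ms = 1.24 ms.
End-to-end = 2.97 ms.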